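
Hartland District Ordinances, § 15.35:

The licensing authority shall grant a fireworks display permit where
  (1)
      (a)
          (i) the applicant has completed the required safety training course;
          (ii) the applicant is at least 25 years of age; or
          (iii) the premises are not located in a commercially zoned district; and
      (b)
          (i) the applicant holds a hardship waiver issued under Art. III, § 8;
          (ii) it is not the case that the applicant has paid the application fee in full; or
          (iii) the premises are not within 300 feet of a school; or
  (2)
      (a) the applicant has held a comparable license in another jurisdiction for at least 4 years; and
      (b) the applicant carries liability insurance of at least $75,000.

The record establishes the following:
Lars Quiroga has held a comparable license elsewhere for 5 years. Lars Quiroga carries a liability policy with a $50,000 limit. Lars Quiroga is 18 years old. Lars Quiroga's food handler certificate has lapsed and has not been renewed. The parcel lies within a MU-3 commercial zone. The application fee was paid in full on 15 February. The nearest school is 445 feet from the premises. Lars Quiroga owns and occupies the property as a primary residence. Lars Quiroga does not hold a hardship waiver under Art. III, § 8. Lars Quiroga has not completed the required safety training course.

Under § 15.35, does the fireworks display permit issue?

No — denied.

(i) safety training — not met.
(ii) age ≥ 25 — not satisfied.
(iii) not (commercially zoned) — not met.
(a) = F OR F OR F = false.
(i) hardship waiver — not satisfied.
(ii) not (fee paid) — not met.
(iii) ≥300 ft from school — satisfied.
(b) = F OR F OR T = true.
(1) = F AND T = false.
(a) prior license ≥ 4 yr — satisfied.
(b) insurance ≥ $75,000 — not satisfied.
(2): T AND F → false.
So Overall is not satisfied (F OR F).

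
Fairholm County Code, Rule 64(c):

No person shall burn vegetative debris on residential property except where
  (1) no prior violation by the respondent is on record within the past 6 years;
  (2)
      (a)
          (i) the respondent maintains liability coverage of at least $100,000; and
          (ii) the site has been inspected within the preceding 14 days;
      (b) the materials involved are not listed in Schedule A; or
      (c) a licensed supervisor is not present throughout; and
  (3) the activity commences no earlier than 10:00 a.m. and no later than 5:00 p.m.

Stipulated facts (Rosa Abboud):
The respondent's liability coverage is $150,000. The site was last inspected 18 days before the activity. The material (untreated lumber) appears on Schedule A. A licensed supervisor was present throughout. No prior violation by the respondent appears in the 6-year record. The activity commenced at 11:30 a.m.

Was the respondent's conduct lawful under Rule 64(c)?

(1) no prior violation — met.
(i) coverage ≥ $100,000 — satisfied.
(ii) site inspected — fails.
(a) = T AND F = false.
(b) not (Schedule A material) — not satisfied.
(c) not (supervisor present) — fails.
(2) = F OR F OR F = false.
(3) start within hours — satisfied.
So Overall is not satisfied (T AND F AND T).

No — unlawful.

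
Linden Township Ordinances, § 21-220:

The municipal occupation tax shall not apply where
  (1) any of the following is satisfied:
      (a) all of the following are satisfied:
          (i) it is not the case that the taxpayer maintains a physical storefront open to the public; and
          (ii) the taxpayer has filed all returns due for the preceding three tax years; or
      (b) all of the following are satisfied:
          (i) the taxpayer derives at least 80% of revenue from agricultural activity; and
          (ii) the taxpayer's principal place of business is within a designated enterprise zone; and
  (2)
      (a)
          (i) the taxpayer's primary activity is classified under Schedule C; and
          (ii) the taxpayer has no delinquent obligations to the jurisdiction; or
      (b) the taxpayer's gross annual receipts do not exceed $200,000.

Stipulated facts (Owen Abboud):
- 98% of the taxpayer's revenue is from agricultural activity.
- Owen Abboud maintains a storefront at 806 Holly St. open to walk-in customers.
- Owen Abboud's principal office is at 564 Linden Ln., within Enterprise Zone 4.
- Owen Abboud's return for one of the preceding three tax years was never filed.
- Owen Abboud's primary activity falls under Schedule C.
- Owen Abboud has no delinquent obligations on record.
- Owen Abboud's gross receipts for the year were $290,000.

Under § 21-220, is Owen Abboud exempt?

(i) not (has storefront) — not satisfied.
(ii) returns current — not satisfied.
(a): F AND F → false.
(i) ≥80% agricultural — holds.
(ii) in enterprise zone — holds.
(b): T AND T → true.
So (1) is satisfied (F OR T).
(i) Schedule C activity — met.
(ii) no delinquency — holds.
(a): T AND T → true.
(b) receipts ≤ $200,000 — not satisfied.
So (2) is satisfied (T OR F).
So Overall is satisfied (T AND T).

Yes — exempt.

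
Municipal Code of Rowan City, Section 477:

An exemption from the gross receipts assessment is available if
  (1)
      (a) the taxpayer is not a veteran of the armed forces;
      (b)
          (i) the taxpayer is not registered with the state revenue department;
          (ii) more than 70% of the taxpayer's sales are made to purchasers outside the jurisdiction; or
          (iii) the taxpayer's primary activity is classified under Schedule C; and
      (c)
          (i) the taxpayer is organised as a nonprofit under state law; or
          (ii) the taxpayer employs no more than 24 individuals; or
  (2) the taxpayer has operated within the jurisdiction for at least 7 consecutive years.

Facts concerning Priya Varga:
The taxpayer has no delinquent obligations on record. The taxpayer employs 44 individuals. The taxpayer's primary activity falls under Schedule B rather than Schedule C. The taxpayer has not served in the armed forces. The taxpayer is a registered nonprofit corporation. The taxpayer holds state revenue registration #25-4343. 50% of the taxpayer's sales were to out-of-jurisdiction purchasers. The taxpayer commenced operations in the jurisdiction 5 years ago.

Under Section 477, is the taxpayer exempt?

(a) not (veteran) — holds.
(i) not (state-registered) — fails.
(ii) >70% out-of-jur. sales — not met.
(iii) Schedule C activity — not met.
So (b) is not satisfied (F OR F OR F).
(i) nonprofit — satisfied.
(ii) ≤ 24 employees — not met.
So (c) is satisfied (T OR F).
(1): T AND F AND T → false.
(2) ≥ 7 yrs in jurisdiction — fails.
So Overall is not satisfied (F OR F).

No — not exempt.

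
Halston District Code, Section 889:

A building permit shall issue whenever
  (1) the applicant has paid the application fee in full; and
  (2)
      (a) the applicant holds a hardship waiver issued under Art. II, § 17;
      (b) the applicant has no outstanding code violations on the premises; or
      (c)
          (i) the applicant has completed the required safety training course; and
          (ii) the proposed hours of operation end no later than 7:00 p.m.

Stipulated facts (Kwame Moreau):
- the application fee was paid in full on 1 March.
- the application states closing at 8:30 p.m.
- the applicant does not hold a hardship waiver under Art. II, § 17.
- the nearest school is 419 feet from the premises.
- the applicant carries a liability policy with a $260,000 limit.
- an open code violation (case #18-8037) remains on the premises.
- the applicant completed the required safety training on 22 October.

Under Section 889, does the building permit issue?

No — denied.

(1) fee paid — holds.
(a) hardship waiver — fails.
(b) no code violations — fails.
(i) safety training — satisfied.
(ii) closes by 7 p.m. — not satisfied.
(c): T AND F → false.
(2) = F OR F OR F = false.
So Overall is not satisfied (T AND F).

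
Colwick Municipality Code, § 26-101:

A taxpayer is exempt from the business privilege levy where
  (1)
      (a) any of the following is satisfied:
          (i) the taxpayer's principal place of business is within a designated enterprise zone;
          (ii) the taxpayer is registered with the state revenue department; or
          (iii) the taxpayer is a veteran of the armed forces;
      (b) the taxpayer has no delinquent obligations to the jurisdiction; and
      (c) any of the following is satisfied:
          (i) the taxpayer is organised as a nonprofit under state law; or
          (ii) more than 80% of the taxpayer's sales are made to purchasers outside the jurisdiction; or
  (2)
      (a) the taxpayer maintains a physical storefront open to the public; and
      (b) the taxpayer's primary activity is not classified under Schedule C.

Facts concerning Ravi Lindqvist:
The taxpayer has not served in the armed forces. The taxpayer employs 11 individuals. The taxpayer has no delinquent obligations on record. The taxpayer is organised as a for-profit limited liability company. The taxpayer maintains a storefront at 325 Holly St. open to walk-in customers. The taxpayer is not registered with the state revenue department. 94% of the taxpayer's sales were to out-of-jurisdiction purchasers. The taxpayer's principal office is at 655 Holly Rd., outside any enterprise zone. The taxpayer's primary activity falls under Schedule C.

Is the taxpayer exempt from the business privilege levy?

No — not exempt.

(i) in enterprise zone — not satisfied.
(ii) state-registered — fails.
(iii) veteran — fails.
(a) = F OR F OR F = false.
(b) no delinquency — met.
(i) nonprofit — fails.
(ii) >80% out-of-jur. sales — met.
So (c) is satisfied (F OR T).
(1): F AND T AND T → false.
(a) has storefront — satisfied.
(b) not (Schedule C activity) — not met.
(2): T AND F → false.
Overall = F OR F = false.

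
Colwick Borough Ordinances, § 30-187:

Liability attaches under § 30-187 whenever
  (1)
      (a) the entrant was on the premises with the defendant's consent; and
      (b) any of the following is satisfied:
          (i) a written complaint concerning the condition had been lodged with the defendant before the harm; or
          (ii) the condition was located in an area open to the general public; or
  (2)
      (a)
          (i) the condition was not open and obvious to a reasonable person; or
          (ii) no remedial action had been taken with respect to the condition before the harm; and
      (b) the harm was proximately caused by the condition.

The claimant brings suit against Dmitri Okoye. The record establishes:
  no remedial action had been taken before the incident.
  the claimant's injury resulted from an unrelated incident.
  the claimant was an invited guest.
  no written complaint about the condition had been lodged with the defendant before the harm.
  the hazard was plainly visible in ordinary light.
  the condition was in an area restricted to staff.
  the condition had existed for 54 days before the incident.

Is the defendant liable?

No — not liable.

(a) consent to enter — holds.
(i) complaint lodged — not met.
(ii) public area — not met.
(b): F OR F → false.
(1): T AND F → false.
(i) not open/obvious — fails.
(ii) no remedial action — met.
(a): F OR T → true.
(b) proximate cause — not satisfied.
(2) = T AND F = false.
Overall = F OR F = false.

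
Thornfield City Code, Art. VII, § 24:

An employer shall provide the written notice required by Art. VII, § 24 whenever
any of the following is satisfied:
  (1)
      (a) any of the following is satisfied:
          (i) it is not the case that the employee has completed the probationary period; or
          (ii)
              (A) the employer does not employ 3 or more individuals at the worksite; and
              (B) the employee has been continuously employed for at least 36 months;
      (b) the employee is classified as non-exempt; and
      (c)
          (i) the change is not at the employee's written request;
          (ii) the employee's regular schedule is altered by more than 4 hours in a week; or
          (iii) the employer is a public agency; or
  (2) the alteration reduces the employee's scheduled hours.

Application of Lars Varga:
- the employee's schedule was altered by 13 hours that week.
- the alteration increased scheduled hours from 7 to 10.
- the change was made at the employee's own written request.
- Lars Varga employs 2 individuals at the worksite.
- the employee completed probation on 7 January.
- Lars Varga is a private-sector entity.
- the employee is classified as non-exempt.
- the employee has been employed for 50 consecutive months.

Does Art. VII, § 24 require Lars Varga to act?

(i) not (past probation) — fails.
(A) not (≥ 3 at site) — met.
(B) tenure ≥ 36 mo. — satisfied.
So (ii) is satisfied (T AND T).
So (a) is satisfied (F OR T).
(b) non-exempt — holds.
(i) not employee-requested — not satisfied.
(ii) schedule shift > 4h — holds.
(iii) public agency — not satisfied.
(c) = F OR T OR F = true.
So (1) is satisfied (T AND T AND T).
(2) hours reduced — not met.
Overall = T OR F = true.

Yes — required.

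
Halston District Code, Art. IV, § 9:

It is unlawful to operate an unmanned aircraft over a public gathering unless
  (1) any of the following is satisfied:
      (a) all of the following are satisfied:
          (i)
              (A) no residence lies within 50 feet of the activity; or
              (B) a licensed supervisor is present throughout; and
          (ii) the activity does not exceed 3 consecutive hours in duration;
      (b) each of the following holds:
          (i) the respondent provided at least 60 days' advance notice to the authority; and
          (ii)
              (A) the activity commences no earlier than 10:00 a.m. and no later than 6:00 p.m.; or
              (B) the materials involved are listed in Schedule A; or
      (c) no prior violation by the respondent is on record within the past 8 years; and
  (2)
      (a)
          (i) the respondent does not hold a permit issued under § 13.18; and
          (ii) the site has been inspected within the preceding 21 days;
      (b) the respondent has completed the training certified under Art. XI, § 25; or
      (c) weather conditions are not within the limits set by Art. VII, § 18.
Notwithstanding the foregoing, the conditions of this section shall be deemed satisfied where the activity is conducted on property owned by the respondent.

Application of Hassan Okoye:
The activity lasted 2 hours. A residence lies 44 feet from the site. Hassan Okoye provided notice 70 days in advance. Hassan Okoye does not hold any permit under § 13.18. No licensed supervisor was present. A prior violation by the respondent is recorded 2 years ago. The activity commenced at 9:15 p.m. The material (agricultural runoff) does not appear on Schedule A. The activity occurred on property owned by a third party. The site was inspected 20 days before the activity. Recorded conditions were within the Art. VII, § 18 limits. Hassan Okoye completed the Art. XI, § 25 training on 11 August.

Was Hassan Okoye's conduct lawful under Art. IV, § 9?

(A) no residence in 50 ft — not satisfied.
(B) supervisor present — not met.
So (i) is not satisfied (F OR F).
(ii) ≤ 3 hrs duration — satisfied.
So (a) is not satisfied (F AND T).
(i) ≥60 days' notice — holds.
(A) start within hours — not satisfied.
(B) Schedule A material — not met.
So (ii) is not satisfied (F OR F).
So (b) is not satisfied (T AND F).
(c) no prior violation — fails.
So (1) is not satisfied (F OR F OR F).
(i) not (holds permit) — holds.
(ii) site inspected — holds.
(a): T AND T → true.
(b) training certified — satisfied.
(c) not (weather ok) — not satisfied.
(2): T OR T OR F → true.
Overall = F AND T = false.
Exception (own property) — not satisfied.
Result: main false OR exception false → false.

No — unlawful.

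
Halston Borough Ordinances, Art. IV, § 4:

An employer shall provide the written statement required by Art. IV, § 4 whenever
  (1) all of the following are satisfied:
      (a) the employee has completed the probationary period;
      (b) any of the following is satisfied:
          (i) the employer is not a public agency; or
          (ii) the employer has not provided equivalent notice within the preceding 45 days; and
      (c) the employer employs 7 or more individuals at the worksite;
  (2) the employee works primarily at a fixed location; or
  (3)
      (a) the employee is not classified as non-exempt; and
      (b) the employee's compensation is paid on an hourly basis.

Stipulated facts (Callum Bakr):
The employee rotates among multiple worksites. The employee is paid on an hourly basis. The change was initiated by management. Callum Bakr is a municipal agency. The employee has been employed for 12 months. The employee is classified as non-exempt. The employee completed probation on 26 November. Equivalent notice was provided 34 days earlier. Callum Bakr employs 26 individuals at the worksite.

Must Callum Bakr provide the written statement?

No — not required.

(a) past probation — satisfied.
(i) not (public agency) — not satisfied.
(ii) no recent notice — fails.
So (b) is not satisfied (F OR F).
(c) ≥ 7 at site — satisfied.
(1) = T AND F AND T = false.
(2) fixed location — not satisfied.
(a) not (non-exempt) — fails.
(b) hourly-paid — holds.
So (3) is not satisfied (F AND T).
Overall: F OR F OR F → false.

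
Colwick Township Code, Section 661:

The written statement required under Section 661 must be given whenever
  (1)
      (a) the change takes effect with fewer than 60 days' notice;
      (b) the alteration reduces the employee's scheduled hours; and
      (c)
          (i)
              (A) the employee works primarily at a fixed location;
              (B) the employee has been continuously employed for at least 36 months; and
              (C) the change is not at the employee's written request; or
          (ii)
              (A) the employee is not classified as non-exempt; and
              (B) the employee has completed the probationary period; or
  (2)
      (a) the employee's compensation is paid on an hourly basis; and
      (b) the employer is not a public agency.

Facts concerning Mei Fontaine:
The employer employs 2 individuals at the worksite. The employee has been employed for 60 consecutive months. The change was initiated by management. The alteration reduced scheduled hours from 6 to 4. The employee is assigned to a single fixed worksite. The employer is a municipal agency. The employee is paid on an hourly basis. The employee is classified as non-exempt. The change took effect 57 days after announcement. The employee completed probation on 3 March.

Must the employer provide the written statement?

(a) < 60 days' notice — holds.
(b) hours reduced — satisfied.
(A) fixed location — satisfied.
(B) tenure ≥ 36 mo. — satisfied.
(C) not employee-requested — met.
(i) = T AND T AND T = true.
(A) not (non-exempt) — not satisfied.
(B) past probation — met.
(ii): F AND T → false.
(c): T OR F → true.
(1): T AND T AND T → true.
(a) hourly-paid — satisfied.
(b) not (public agency) — fails.
(2): T AND F → false.
Overall = T OR F = true.

Yes — required.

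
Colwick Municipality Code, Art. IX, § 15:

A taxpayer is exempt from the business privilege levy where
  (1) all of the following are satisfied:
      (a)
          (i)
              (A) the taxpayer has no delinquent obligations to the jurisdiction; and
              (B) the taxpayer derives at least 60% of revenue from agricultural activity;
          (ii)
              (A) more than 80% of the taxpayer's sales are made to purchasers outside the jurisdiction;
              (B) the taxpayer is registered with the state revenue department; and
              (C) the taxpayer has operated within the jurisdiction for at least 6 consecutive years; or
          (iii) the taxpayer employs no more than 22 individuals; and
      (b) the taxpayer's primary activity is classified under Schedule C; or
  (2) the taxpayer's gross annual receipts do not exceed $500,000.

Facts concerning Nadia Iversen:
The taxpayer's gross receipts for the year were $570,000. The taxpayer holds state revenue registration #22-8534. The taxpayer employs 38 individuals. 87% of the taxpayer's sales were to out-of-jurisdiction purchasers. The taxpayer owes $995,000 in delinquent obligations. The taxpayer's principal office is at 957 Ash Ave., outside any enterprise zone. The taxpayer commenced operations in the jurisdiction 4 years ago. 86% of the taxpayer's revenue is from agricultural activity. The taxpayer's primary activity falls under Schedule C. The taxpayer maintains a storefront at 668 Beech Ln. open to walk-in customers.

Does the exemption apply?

No — not exempt.

(A) no delinquency — not satisfied.
(B) ≥60% agricultural — satisfied.
(i): F AND T → false.
(A) >80% out-of-jur. sales — satisfied.
(B) state-registered — holds.
(C) ≥ 6 yrs in jurisdiction — not satisfied.
So (ii) is not satisfied (T AND T AND F).
(iii) ≤ 22 employees — not met.
So (a) is not satisfied (F OR F OR F).
(b) Schedule C activity — holds.
(1): F AND T → false.
(2) receipts ≤ $500,000 — not satisfied.
So Overall is not satisfied (F OR F).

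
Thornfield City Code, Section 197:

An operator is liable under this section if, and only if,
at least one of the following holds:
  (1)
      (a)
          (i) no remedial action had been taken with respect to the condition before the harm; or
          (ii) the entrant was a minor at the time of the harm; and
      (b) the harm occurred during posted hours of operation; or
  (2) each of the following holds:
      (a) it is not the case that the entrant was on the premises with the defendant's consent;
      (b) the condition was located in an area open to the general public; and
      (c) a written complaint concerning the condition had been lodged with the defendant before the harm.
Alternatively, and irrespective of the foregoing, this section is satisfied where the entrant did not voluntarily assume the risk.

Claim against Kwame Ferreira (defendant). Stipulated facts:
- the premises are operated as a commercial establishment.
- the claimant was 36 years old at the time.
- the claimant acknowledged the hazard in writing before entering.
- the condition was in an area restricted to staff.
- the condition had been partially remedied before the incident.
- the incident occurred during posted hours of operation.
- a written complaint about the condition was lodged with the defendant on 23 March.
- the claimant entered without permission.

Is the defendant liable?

(i) no remedial action — fails.
(ii) entrant a minor — not met.
So (a) is not satisfied (F OR F).
(b) during posted hours — satisfied.
(1): F AND T → false.
(a) not (consent to enter) — met.
(b) public area — not met.
(c) complaint lodged — satisfied.
So (2) is not satisfied (T AND F AND T).
Overall: F OR F → false.
Exception (no assumed risk) — not satisfied.
Result: main false OR exception false → false.

No — not liable.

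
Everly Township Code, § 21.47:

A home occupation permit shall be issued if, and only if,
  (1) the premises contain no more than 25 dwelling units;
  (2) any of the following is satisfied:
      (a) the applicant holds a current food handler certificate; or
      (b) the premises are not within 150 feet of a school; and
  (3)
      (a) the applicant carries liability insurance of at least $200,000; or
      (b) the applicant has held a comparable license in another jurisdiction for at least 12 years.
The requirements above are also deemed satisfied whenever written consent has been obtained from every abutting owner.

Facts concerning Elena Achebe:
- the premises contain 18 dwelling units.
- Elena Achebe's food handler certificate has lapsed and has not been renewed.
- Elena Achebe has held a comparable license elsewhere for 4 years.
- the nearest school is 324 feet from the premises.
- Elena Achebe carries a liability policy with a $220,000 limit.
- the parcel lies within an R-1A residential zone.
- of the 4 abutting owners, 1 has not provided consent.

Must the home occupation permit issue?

(1) ≤ 25 units — holds.
(a) food handler cert. — not satisfied.
(b) ≥150 ft from school — satisfied.
So (2) is satisfied (F OR T).
(a) insurance ≥ $200,000 — met.
(b) prior license ≥ 12 yr — not met.
So (3) is satisfied (T OR F).
Overall = T AND T AND T = true.
Exception (all abutters consent) — not satisfied.
Result: main true OR exception false → true.

Yes — granted.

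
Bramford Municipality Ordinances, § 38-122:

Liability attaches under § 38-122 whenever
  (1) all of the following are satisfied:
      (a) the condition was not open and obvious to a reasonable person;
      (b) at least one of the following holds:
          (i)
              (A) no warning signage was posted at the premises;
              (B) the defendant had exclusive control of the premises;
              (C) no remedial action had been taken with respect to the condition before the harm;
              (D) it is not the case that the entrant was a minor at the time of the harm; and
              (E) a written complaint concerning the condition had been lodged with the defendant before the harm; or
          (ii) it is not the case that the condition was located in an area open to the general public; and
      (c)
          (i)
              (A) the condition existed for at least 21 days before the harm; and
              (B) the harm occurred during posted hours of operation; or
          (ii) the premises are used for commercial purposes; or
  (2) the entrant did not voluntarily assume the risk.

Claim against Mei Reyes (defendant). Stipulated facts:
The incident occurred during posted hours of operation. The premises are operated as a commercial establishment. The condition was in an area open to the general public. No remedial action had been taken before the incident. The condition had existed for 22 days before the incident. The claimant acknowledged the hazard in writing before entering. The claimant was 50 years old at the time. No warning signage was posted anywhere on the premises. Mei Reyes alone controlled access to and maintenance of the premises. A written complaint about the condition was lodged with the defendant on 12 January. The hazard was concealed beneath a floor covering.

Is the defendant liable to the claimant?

Yes — liable.

(a) not open/obvious — satisfied.
(A) no signage posted — holds.
(B) exclusive control — met.
(C) no remedial action — met.
(D) not (entrant a minor) — holds.
(E) complaint lodged — met.
(i): T AND T AND T AND T AND T → true.
(ii) not (public area) — not met.
So (b) is satisfied (T OR F).
(A) condition ≥21 days old — holds.
(B) during posted hours — met.
(i): T AND T → true.
(ii) commercial use — holds.
So (c) is satisfied (T OR T).
(1): T AND T AND T → true.
(2) no assumed risk — not satisfied.
Overall = T OR F = true.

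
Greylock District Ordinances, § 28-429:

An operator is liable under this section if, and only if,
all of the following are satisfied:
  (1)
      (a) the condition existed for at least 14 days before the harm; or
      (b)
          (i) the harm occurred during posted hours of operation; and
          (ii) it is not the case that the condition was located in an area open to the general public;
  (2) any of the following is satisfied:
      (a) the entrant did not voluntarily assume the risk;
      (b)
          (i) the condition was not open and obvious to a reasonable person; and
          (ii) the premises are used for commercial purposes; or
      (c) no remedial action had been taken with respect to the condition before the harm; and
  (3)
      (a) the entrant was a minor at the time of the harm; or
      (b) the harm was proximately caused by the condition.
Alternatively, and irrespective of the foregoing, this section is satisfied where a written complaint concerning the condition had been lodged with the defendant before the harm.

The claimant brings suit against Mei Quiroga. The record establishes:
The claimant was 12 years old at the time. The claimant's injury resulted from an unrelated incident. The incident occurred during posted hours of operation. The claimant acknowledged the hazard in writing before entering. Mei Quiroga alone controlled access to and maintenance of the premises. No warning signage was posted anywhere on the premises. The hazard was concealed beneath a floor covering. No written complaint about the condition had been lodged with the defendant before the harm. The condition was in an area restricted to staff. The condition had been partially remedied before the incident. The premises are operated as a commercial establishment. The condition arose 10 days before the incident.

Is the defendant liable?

(a) condition ≥14 days old — not met.
(i) during posted hours — holds.
(ii) not (public area) — holds.
(b) = T AND T = true.
(1): F OR T → true.
(a) no assumed risk — not met.
(i) not open/obvious — holds.
(ii) commercial use — holds.
So (b) is satisfied (T AND T).
(c) no remedial action — not met.
(2) = F OR T OR F = true.
(a) entrant a minor — holds.
(b) proximate cause — fails.
(3): T OR F → true.
Overall = T AND T AND T = true.
Exception (complaint lodged) — not satisfied.
Result: main true OR exception false → true.

Yes — liable.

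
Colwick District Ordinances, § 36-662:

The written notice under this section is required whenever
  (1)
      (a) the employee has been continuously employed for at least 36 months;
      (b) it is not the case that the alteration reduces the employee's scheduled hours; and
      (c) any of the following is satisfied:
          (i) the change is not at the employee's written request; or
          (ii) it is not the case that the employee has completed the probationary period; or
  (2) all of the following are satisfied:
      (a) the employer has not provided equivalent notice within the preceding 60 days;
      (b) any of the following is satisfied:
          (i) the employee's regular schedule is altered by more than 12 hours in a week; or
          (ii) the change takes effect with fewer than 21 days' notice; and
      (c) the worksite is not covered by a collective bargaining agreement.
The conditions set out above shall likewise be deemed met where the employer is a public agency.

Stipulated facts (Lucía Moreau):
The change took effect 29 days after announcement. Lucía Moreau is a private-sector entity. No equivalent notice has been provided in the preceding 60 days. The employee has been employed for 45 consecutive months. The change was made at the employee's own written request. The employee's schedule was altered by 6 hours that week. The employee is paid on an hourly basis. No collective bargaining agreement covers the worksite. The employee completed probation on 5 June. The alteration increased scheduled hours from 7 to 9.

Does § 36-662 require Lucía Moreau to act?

No — not required.

(a) tenure ≥ 36 mo. — met.
(b) not (hours reduced) — satisfied.
(i) not employee-requested — not met.
(ii) not (past probation) — not met.
(c) = F OR F = false.
(1) = T AND T AND F = false.
(a) no recent notice — holds.
(i) schedule shift > 12h — not met.
(ii) < 21 days' notice — not met.
So (b) is not satisfied (F OR F).
(c) no CBA — met.
(2): T AND F AND T → false.
Overall: F OR F → false.
Exception (public agency) — not satisfied.
Result: main false OR exception false → false.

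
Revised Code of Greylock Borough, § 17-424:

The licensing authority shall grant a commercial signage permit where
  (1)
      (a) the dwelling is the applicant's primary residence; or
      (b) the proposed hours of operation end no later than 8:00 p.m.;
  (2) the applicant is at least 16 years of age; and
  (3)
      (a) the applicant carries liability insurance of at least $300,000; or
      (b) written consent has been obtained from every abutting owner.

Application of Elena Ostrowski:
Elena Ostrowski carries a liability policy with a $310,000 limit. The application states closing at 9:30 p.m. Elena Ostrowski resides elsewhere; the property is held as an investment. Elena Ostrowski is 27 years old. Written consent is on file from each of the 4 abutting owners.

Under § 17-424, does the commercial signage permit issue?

(a) primary residence — fails.
(b) closes by 8 p.m. — fails.
So (1) is not satisfied (F OR F).
(2) age ≥ 16 — met.
(a) insurance ≥ $300,000 — satisfied.
(b) all abutters consent — satisfied.
(3): T OR T → true.
Overall: F AND T AND T → false.

No — denied.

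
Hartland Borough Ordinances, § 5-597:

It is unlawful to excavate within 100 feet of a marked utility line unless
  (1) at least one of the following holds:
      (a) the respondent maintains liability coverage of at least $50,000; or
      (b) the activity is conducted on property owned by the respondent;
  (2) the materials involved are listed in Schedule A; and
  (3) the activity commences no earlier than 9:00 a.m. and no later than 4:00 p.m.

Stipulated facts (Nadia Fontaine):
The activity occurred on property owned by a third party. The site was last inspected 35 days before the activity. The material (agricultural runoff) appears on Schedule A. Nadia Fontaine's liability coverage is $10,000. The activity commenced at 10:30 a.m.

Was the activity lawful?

(a) coverage ≥ $50,000 — not satisfied.
(b) own property — not satisfied.
(1): F OR F → false.
(2) Schedule A material — holds.
(3) start within hours — satisfied.
Overall = F AND T AND T = false.

No — unlawful.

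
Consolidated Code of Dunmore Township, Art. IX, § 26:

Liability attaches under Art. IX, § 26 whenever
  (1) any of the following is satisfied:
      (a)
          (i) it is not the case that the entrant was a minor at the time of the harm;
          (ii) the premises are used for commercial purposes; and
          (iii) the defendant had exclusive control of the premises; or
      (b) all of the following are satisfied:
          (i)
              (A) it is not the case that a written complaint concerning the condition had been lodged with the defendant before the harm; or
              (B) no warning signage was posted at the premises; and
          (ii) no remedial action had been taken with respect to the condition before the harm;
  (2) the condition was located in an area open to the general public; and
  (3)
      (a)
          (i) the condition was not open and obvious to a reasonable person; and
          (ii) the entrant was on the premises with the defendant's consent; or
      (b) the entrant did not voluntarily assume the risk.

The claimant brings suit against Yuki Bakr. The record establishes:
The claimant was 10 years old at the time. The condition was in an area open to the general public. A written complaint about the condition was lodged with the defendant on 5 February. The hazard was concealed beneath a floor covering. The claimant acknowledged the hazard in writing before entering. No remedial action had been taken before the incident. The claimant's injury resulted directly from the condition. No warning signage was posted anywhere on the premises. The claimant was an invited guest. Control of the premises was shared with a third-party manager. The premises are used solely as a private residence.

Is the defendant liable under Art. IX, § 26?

Yes — liable.

(i) not (entrant a minor) — not met.
(ii) commercial use — not met.
(iii) exclusive control — not satisfied.
(a): F AND F AND F → false.
(A) not (complaint lodged) — not met.
(B) no signage posted — satisfied.
(i) = F OR T = true.
(ii) no remedial action — holds.
(b) = T AND T = true.
So (1) is satisfied (F OR T).
(2) public area — met.
(i) not open/obvious — holds.
(ii) consent to enter — met.
(a) = T AND T = true.
(b) no assumed risk — not satisfied.
(3): T OR F → true.
Overall: T AND T AND T → true.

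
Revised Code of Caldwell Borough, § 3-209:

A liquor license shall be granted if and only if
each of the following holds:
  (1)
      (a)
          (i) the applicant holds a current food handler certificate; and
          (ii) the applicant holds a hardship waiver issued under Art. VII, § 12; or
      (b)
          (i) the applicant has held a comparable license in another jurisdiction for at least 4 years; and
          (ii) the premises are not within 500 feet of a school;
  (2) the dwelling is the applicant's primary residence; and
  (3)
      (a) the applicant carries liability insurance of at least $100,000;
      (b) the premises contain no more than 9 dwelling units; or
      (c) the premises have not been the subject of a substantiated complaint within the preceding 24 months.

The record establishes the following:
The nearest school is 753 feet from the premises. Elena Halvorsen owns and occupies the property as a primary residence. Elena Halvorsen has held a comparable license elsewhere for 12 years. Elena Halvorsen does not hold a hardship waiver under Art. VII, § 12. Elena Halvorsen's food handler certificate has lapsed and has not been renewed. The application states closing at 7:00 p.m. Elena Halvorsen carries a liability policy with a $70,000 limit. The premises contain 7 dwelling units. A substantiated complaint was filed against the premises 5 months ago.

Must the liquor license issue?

(i) food handler cert. — not met.
(ii) hardship waiver — not met.
So (a) is not satisfied (F AND F).
(i) prior license ≥ 4 yr — holds.
(ii) ≥500 ft from school — satisfied.
(b) = T AND T = true.
So (1) is satisfied (F OR T).
(2) primary residence — holds.
(a) insurance ≥ $100,000 — not met.
(b) ≤ 9 units — satisfied.
(c) no complaint in 24 mo. — not satisfied.
(3) = F OR T OR F = true.
Overall = T AND T AND T = true.

Yes — granted.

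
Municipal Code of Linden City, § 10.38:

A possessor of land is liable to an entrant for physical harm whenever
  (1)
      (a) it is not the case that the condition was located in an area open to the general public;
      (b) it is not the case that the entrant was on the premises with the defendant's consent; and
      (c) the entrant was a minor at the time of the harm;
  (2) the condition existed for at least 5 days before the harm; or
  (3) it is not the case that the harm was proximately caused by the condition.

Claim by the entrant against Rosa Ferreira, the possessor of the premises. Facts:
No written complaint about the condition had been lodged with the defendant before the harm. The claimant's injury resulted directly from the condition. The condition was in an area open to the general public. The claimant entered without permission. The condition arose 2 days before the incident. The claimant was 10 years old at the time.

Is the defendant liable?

(a) not (public area) — fails.
(b) not (consent to enter) — holds.
(c) entrant a minor — satisfied.
(1): F AND T AND T → false.
(2) condition ≥5 days old — not met.
(3) not (proximate cause) — not met.
Overall = F OR F OR F = false.

No — not liable.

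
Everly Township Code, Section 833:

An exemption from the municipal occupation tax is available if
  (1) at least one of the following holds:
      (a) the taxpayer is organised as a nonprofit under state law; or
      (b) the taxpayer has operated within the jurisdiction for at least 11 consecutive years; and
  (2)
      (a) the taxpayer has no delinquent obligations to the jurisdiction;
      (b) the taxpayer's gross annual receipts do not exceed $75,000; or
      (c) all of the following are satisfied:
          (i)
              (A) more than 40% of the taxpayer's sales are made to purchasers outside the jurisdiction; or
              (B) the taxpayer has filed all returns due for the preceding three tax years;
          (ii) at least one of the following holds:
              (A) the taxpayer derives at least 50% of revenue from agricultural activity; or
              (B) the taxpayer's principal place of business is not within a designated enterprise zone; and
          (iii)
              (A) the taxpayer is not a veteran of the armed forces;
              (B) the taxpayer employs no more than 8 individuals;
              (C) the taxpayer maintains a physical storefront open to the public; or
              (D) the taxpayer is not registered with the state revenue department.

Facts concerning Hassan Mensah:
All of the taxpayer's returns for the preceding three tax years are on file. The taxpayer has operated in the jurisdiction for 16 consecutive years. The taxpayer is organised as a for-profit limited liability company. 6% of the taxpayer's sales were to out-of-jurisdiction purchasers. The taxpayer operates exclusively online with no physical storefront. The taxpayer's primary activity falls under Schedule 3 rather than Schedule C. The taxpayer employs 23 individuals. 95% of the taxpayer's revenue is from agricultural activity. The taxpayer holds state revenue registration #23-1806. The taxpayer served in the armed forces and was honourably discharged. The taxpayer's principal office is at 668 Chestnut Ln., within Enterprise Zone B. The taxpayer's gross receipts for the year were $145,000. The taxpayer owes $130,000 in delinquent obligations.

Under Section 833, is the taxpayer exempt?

No — not exempt.

(a) nonprofit — not met.
(b) ≥ 11 yrs in jurisdiction — satisfied.
(1) = F OR T = true.
(a) no delinquency — not satisfied.
(b) receipts ≤ $75,000 — not satisfied.
(A) >40% out-of-jur. sales — not satisfied.
(B) returns current — holds.
(i): F OR T → true.
(A) ≥50% agricultural — met.
(B) not (in enterprise zone) — fails.
So (ii) is satisfied (T OR F).
(A) not (veteran) — not met.
(B) ≤ 8 employees — not met.
(C) has storefront — not met.
(D) not (state-registered) — fails.
So (iii) is not satisfied (F OR F OR F OR F).
So (c) is not satisfied (T AND T AND F).
So (2) is not satisfied (F OR F OR F).
So Overall is not satisfied (T AND F).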